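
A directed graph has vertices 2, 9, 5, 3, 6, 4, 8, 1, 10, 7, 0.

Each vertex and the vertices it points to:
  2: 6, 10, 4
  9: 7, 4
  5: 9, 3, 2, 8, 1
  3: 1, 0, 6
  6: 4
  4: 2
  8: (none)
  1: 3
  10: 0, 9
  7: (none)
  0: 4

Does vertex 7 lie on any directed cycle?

7 lies on a cycle iff there is a path from 7 back to itself.
Exploring from 7, it never reaches itself; equivalently, its strongly connected component is a singleton.

No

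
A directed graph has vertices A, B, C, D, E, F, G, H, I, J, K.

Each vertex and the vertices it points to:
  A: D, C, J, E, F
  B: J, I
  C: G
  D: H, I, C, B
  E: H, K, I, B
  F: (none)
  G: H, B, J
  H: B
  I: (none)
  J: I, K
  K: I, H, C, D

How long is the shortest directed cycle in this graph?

For each vertex v, BFS finds the shortest path from v back to v.
The shortest such closed walk is D → B → J → K → D, length 4.

4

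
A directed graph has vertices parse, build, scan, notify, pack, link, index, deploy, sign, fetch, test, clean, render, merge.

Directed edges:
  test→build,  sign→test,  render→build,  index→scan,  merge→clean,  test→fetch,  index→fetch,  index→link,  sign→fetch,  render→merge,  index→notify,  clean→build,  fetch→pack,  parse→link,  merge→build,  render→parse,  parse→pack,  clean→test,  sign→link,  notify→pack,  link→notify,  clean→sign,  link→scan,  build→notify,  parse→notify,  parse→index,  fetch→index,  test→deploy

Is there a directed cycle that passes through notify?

No

notify lies on a cycle iff there is a path from notify back to itself.
Exploring from notify, it never reaches itself; equivalently, its strongly connected component is a singleton.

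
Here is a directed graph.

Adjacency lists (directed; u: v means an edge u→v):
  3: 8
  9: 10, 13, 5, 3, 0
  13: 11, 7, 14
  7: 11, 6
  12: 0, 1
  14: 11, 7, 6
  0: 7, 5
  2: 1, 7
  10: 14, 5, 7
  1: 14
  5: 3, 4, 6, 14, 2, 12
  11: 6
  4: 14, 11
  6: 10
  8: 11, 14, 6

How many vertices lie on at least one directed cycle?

13

A vertex is on a directed cycle iff it belongs to a strongly connected component of size ≥ 2 (or has a self-loop).
The vertices on cycles are {0, 1, 2, 3, 4, 5, 6, 7, 8, 10, 11, 12, 14} — 13 in total.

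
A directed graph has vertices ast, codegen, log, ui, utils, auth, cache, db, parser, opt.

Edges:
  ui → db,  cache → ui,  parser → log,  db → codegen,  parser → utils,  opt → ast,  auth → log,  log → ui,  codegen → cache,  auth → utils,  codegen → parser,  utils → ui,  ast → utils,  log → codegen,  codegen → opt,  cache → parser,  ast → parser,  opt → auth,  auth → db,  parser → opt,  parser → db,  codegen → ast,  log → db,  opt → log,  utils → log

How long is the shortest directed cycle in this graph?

3

For each vertex v, BFS finds the shortest path from v back to v.
The shortest such closed walk is codegen → opt → log → codegen, length 3.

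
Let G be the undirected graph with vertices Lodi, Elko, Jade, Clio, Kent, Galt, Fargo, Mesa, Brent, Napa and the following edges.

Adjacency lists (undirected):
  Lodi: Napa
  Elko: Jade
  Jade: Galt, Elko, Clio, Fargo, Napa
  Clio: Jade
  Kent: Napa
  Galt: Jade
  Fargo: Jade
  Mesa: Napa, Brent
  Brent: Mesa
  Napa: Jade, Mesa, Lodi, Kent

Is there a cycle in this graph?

DFS, tracking each vertex's parent; an edge to a visited non-parent vertex closes a cycle.
Start from Jade:
visit Jade (parent –)
  visit Galt (parent Jade)
    Galt–Jade: parent, skip
  visit Elko (parent Jade)
    Elko–Jade: parent, skip
  visit Clio (parent Jade)
    Clio–Jade: parent, skip
  visit Fargo (parent Jade)
    Fargo–Jade: parent, skip
  visit Napa (parent Jade)
    Napa–Jade: parent, skip
    visit Mesa (parent Napa)
      Mesa–Napa: parent, skip
      visit Brent (parent Mesa)
        Brent–Mesa: parent, skip
    visit Lodi (parent Napa)
      Lodi–Napa: parent, skip
    visit Kent (parent Napa)
      Kent–Napa: parent, skip
No non-parent visited neighbor found — the graph is a forest.

No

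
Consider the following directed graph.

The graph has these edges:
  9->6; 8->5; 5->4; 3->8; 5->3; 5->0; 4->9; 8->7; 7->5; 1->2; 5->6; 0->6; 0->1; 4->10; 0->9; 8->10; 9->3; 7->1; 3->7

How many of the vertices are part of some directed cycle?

A vertex is on a directed cycle iff it belongs to a strongly connected component of size ≥ 2 (or has a self-loop).
The vertices on cycles are {0, 3, 4, 5, 7, 8, 9} — 7 in total.

7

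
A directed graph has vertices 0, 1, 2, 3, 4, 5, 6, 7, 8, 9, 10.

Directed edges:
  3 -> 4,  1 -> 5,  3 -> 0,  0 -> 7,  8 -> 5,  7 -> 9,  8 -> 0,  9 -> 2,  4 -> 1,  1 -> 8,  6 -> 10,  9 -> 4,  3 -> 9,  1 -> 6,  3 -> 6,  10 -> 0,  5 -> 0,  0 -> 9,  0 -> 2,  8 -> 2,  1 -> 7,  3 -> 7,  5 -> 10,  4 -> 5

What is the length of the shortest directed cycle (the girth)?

4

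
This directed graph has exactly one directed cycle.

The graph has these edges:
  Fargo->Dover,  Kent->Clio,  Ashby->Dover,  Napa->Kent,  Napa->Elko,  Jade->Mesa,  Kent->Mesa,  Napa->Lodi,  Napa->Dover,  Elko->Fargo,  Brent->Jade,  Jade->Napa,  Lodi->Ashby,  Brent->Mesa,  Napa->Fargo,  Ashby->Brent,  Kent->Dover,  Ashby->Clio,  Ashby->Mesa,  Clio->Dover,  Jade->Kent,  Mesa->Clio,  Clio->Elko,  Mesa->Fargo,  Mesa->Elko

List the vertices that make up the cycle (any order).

DFS with gray/black marking from Napa:
Napa gray
  Dover gray
  Dover black
  Fargo gray
    Fargo→Dover: Dover black — skip
  Fargo black
  Kent gray
    Kent→Dover: Dover black — skip
    Clio gray
      Elko gray
        Elko→Fargo: Fargo black — skip
      Elko black
      Clio→Dover: Dover black — skip
    Clio black
    Mesa gray
      Mesa→Elko: Elko black — skip
      Mesa→Fargo: Fargo black — skip
      Mesa→Clio: Clio black — skip
    Mesa black
  Kent black
  Lodi gray
    Ashby gray
      Brent gray
        Jade gray
          Jade→Kent: Kent black — skip
          Jade→Mesa: Mesa black — skip
          Jade→Napa: Napa is gray → back edge
Back edge closes the cycle Napa → Lodi → Ashby → Brent → Jade → Napa; its vertices are {Jade, Lodi, Napa, Ashby, Brent}.

Jade, Lodi, Napa, Ashby, Brent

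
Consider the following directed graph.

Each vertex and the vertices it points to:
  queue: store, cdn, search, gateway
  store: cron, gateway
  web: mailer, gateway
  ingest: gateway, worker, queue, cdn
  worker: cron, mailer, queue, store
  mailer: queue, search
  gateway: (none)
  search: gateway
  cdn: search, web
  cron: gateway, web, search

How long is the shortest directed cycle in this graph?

For each vertex v, BFS finds the shortest path from v back to v.
The shortest such closed walk is mailer → queue → cdn → web → mailer, length 4.

4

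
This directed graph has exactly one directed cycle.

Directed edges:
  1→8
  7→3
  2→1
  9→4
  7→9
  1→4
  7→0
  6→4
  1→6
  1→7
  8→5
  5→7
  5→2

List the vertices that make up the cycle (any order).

DFS with gray/black marking from 1:
1 gray
  8 gray
    5 gray
      7 gray
        9 gray
          4 gray
          4 black
        9 black
        0 gray
        0 black
        3 gray
        3 black
      7 black
      2 gray
        2→1: 1 is gray → back edge
Back edge closes the cycle 1 → 8 → 5 → 2 → 1; its vertices are {1, 2, 5, 8}.

1, 2, 5, 8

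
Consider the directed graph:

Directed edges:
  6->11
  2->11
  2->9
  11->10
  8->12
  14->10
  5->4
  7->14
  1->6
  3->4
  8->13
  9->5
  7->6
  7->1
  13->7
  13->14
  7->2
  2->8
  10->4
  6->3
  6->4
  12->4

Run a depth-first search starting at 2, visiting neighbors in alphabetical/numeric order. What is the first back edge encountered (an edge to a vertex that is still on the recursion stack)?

7->2

DFS from 2 (visiting neighbors in alphabetical/numeric order); mark gray on enter, black on exit:
2 gray
  8 gray
    12 gray
      4 gray
      4 black
    12 black
    13 gray
      7 gray
        1 gray
          6 gray
            3 gray
              3→4: 4 black — skip
            3 black
            6→4: 4 black — skip
            11 gray
              10 gray
                10→4: 4 black — skip
              10 black
            11 black
          6 black
        1 black
        7→2: 2 is gray → back edge
First back edge: 7 → 2.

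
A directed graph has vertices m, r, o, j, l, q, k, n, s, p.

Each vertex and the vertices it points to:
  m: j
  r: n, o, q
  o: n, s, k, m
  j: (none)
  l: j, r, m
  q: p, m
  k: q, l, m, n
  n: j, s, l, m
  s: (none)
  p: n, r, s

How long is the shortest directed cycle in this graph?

For each vertex v, BFS finds the shortest path from v back to v.
The shortest such closed walk is p → r → q → p, length 3.

3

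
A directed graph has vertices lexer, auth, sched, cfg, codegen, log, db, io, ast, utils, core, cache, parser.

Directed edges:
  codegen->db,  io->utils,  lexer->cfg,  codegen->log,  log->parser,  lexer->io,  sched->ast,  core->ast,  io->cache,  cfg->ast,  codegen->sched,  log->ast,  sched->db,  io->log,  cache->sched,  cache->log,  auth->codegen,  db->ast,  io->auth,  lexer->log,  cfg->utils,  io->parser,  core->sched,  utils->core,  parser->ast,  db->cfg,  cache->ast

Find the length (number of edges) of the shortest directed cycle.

5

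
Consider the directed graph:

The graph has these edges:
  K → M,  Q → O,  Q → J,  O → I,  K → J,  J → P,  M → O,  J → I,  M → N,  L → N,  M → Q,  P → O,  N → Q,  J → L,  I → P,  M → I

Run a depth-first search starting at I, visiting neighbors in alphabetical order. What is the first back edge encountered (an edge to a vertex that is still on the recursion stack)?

O->I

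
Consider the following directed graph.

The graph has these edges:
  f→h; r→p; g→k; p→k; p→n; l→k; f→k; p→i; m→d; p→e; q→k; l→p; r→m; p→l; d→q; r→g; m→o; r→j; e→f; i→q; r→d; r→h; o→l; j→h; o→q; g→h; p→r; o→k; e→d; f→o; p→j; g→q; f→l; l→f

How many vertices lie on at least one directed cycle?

7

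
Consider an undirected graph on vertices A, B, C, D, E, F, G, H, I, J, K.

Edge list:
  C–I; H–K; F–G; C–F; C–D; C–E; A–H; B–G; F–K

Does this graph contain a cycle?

DFS, tracking each vertex's parent; an edge to a visited non-parent vertex closes a cycle.
Start from D:
visit D (parent –)
  visit C (parent D)
    visit F (parent C)
      visit G (parent F)
        G–F: parent, skip
        visit B (parent G)
          B–G: parent, skip
      visit K (parent F)
        K–F: parent, skip
        visit H (parent K)
          H–K: parent, skip
          visit A (parent H)
            A–H: parent, skip
      F–C: parent, skip
    visit E (parent C)
      E–C: parent, skip
    C–D: parent, skip
    visit I (parent C)
      I–C: parent, skip
visit J (parent –)
No non-parent visited neighbor found — the graph is a forest.

No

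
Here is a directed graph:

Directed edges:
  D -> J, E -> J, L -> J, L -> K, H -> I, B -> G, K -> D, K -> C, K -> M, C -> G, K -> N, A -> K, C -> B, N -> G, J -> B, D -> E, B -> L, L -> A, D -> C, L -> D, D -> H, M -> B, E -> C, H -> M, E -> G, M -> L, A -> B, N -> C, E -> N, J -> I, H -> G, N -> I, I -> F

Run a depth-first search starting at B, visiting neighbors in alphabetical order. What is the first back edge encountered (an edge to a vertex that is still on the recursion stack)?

A->B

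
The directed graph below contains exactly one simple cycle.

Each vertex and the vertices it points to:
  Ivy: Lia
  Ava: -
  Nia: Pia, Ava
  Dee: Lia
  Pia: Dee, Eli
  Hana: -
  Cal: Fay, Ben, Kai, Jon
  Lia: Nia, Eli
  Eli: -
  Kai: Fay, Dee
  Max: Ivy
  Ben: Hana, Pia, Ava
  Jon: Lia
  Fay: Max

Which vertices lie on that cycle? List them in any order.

DFS with gray/black marking from Dee:
Dee gray
  Lia gray
    Nia gray
      Pia gray
        Pia→Dee: Dee is gray → back edge
Back edge closes the cycle Dee → Lia → Nia → Pia → Dee; its vertices are {Dee, Lia, Nia, Pia}.

Dee, Lia, Nia, Pia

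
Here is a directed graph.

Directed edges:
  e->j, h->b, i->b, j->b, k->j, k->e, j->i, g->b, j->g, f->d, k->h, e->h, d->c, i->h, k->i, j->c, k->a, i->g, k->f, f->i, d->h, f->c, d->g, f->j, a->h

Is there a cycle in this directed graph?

DFS with white/gray/black marking, starting from i:
i gray
  b gray
  b black
  g gray
    g→b: b black — skip
  g black
  h gray
    h→b: b black — skip
  h black
i black
d gray
  c gray
  c black
  d→h: h black — skip
  d→g: g black — skip
d black
j gray
  j→g: g black — skip
  j→b: b black — skip
  j→c: c black — skip
  j→i: i black — skip
j black
a gray
  a→h: h black — skip
a black
f gray
  f→i: i black — skip
  f→c: c black — skip
  f→d: d black — skip
  f→j: j black — skip
f black
k gray
  k→i: i black — skip
  k→j: j black — skip
  k→a: a black — skip
  k→f: f black — skip
  e gray
    e→j: j black — skip
    e→h: h black — skip
  e black
  k→h: h black — skip
k black
Every edge goes to a white or black vertex — no back edge, so the graph is acyclic.

No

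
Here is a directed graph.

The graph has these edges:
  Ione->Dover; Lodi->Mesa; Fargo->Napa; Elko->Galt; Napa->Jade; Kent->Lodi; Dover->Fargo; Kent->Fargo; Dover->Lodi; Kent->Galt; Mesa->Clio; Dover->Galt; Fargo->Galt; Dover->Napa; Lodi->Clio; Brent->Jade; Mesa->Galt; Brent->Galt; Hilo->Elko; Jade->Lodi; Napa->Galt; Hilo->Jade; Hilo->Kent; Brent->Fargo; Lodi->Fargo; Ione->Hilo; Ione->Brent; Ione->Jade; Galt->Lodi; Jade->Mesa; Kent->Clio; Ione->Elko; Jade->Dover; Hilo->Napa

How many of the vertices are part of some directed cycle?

A vertex is on a directed cycle iff it belongs to a strongly connected component of size ≥ 2 (or has a self-loop).
The vertices on cycles are {Galt, Jade, Lodi, Mesa, Napa, Dover, Fargo} — 7 in total.

7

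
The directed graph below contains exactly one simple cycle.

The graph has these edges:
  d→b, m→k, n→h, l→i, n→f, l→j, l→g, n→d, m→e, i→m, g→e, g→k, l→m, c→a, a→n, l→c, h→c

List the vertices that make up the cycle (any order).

DFS with gray/black marking from c:
c gray
  a gray
    n gray
      h gray
        h→c: c is gray → back edge
Back edge closes the cycle c → a → n → h → c; its vertices are {a, c, h, n}.

a, c, h, n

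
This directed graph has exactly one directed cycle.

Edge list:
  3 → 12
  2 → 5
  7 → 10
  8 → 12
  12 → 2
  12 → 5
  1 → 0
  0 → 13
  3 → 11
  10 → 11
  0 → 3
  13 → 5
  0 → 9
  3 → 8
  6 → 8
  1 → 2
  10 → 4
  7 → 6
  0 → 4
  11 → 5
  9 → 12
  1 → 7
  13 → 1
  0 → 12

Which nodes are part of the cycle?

DFS with gray/black marking from 1:
1 gray
  2 gray
    5 gray
    5 black
  2 black
  7 gray
    6 gray
      8 gray
        12 gray
          12→5: 5 black — skip
          12→2: 2 black — skip
        12 black
      8 black
    6 black
    10 gray
      11 gray
        11→5: 5 black — skip
      11 black
      4 gray
      4 black
    10 black
  7 black
  0 gray
    13 gray
      13→1: 1 is gray → back edge
Back edge closes the cycle 1 → 0 → 13 → 1; its vertices are {0, 1, 13}.

0, 1, 13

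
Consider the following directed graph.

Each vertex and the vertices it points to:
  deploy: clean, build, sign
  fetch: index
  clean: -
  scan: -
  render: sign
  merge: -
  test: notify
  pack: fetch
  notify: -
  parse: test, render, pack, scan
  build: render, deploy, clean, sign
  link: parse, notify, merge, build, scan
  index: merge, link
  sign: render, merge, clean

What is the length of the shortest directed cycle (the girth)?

2

For each vertex v, BFS finds the shortest path from v back to v.
The shortest such closed walk is build → deploy → build, length 2.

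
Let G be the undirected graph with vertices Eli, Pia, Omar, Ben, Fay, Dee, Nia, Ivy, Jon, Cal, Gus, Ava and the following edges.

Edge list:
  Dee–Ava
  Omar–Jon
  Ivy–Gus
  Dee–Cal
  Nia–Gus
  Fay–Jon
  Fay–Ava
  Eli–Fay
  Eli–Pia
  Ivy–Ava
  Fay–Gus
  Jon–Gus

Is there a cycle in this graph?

Yes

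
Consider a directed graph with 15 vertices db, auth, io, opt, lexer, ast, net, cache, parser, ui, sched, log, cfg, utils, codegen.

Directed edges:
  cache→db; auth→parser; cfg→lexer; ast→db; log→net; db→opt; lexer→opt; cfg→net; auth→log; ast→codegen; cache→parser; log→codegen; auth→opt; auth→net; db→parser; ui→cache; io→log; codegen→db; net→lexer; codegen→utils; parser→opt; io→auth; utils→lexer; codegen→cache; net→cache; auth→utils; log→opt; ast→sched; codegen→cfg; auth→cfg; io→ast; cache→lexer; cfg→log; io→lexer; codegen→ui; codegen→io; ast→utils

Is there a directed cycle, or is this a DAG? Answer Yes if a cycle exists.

Yes

DFS with white/gray/black marking, starting from net:
net gray
  lexer gray
    opt gray
    opt black
  lexer black
  cache gray
    cache→lexer: lexer black — skip
    parser gray
      parser→opt: opt black — skip
    parser black
    db gray
      db→opt: opt black — skip
      db→parser: parser black — skip
    db black
  cache black
net black
auth gray
  log gray
    log→net: net black — skip
    log→opt: opt black — skip
    codegen gray
      cfg gray
        cfg→lexer: lexer black — skip
        cfg→net: net black — skip
        cfg→log: log is gray → back edge
Back edge found, so a cycle exists: log → codegen → cfg → log.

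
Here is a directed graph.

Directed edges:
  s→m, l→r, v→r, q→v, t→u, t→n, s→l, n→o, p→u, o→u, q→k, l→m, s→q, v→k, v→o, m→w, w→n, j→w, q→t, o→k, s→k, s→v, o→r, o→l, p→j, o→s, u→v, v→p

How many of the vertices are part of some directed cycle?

12

A vertex is on a directed cycle iff it belongs to a strongly connected component of size ≥ 2 (or has a self-loop).
The vertices on cycles are {j, l, m, n, o, p, q, s, t, u, v, w} — 12 in total.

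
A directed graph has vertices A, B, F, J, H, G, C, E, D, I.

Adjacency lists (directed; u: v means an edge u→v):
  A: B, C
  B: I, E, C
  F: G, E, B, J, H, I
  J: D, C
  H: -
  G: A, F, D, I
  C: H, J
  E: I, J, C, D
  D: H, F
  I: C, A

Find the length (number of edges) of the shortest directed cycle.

2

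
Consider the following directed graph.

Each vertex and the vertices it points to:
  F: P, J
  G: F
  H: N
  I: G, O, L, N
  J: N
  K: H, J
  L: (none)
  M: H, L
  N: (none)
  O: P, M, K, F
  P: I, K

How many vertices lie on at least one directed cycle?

5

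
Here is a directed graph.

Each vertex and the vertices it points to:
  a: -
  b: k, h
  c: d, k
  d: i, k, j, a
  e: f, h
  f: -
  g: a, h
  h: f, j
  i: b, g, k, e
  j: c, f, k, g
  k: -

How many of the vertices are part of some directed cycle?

8

A vertex is on a directed cycle iff it belongs to a strongly connected component of size ≥ 2 (or has a self-loop).
The vertices on cycles are {b, c, d, e, g, h, i, j} — 8 in total.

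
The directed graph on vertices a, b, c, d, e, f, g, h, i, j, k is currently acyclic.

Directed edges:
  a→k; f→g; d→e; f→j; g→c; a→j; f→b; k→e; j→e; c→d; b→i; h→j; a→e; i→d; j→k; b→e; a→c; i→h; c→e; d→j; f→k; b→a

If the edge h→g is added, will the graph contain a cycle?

Adding h→g creates a cycle iff g can already reach h.
Explore from g: no path reaches h. The graph stays acyclic.

No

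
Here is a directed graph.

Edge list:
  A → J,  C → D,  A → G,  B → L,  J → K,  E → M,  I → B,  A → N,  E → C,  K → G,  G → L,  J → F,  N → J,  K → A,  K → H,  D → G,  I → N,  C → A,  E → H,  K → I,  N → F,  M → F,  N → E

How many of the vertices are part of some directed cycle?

7

A vertex is on a directed cycle iff it belongs to a strongly connected component of size ≥ 2 (or has a self-loop).
The vertices on cycles are {A, C, E, I, J, K, N} — 7 in total.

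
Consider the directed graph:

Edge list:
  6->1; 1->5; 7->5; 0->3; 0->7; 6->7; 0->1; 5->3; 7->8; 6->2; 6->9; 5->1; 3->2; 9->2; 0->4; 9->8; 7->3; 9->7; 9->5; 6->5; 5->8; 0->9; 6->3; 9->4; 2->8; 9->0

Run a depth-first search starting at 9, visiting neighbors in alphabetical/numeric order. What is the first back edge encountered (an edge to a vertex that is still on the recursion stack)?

DFS from 9 (visiting neighbors in alphabetical/numeric order); mark gray on enter, black on exit:
9 gray
  0 gray
    1 gray
      5 gray
        5→1: 1 is gray → back edge
First back edge: 5 → 1.

5->1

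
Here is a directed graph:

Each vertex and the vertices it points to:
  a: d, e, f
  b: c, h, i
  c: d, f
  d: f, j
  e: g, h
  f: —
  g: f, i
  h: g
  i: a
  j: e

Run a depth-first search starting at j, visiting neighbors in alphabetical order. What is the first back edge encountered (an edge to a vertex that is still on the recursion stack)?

DFS from j (visiting neighbors in alphabetical order); mark gray on enter, black on exit:
j gray
  e gray
    g gray
      f gray
      f black
      i gray
        a gray
          d gray
            d→f: f black — skip
            d→j: j is gray → back edge
First back edge: d → j.

d→j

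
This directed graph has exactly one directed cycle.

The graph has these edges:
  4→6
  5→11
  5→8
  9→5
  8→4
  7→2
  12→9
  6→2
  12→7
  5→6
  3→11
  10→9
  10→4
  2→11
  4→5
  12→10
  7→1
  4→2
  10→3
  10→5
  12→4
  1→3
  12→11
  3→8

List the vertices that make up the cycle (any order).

4, 5, 8

DFS with gray/black marking from 4:
4 gray
  2 gray
    11 gray
    11 black
  2 black
  6 gray
    6→2: 2 black — skip
  6 black
  5 gray
    5→11: 11 black — skip
    8 gray
      8→4: 4 is gray → back edge
Back edge closes the cycle 4 → 5 → 8 → 4; its vertices are {4, 5, 8}.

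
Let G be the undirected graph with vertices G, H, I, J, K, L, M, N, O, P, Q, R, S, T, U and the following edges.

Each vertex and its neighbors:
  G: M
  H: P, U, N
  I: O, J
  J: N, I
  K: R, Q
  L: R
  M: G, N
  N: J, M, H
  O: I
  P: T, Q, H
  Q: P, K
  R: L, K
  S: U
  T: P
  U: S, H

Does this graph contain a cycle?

No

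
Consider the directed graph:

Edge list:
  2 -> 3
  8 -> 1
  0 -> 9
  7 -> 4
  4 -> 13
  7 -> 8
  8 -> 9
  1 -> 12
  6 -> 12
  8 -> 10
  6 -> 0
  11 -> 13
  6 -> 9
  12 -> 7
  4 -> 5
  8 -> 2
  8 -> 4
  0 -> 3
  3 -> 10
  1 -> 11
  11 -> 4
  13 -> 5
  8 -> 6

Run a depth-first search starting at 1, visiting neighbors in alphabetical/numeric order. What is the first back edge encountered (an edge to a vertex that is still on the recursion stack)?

DFS from 1 (visiting neighbors in alphabetical/numeric order); mark gray on enter, black on exit:
1 gray
  11 gray
    4 gray
      5 gray
      5 black
      13 gray
        13→5: 5 black — skip
      13 black
    4 black
    11→13: 13 black — skip
  11 black
  12 gray
    7 gray
      7→4: 4 black — skip
      8 gray
        8→1: 1 is gray → back edge
First back edge: 8 → 1.

8→1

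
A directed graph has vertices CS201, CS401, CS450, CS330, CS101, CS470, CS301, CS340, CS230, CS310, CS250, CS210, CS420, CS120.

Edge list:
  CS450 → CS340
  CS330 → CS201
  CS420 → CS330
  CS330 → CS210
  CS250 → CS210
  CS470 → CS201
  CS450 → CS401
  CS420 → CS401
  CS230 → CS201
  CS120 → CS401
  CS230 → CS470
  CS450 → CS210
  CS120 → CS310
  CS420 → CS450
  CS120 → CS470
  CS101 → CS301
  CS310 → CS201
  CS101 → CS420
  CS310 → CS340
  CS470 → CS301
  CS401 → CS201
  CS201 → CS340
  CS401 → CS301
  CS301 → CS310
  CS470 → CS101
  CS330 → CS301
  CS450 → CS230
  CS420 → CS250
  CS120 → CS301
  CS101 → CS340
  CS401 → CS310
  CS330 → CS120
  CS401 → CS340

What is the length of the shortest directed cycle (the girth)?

For each vertex v, BFS finds the shortest path from v back to v.
The shortest such closed walk is CS420 → CS450 → CS230 → CS470 → CS101 → CS420, length 5.

5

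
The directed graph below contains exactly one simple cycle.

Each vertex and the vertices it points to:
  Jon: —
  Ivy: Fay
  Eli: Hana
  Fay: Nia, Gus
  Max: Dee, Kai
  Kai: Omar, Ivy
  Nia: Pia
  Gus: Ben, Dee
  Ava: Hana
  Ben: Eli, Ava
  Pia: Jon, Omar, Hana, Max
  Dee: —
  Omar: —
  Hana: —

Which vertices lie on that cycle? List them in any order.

Fay, Ivy, Kai, Max, Nia, Pia

DFS with gray/black marking from Fay:
Fay gray
  Nia gray
    Pia gray
      Jon gray
      Jon black
      Omar gray
      Omar black
      Hana gray
      Hana black
      Max gray
        Dee gray
        Dee black
        Kai gray
          Kai→Omar: Omar black — skip
          Ivy gray
            Ivy→Fay: Fay is gray → back edge
Back edge closes the cycle Fay → Nia → Pia → Max → Kai → Ivy → Fay; its vertices are {Fay, Ivy, Kai, Max, Nia, Pia}.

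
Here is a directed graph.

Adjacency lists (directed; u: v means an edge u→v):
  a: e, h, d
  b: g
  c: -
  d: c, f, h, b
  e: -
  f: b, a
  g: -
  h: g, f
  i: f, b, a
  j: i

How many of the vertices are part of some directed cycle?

4

A vertex is on a directed cycle iff it belongs to a strongly connected component of size ≥ 2 (or has a self-loop).
The vertices on cycles are {a, d, f, h} — 4 in total.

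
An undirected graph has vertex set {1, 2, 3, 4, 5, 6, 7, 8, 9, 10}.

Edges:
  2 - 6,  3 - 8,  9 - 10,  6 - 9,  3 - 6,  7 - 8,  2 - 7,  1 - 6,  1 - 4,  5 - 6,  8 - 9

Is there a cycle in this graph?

DFS, tracking each vertex's parent; an edge to a visited non-parent vertex closes a cycle.
Start from 6:
visit 6 (parent –)
  visit 5 (parent 6)
    5–6: parent, skip
  visit 9 (parent 6)
    visit 8 (parent 9)
      8–9: parent, skip
      visit 3 (parent 8)
        3–6: 6 visited and ≠ parent → cycle
Cycle: 6 – 9 – 8 – 3 – 6.

Yes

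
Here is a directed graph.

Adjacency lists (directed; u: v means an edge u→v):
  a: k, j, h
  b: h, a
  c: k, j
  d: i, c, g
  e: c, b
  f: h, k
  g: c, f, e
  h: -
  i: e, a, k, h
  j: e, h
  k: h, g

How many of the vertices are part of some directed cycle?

8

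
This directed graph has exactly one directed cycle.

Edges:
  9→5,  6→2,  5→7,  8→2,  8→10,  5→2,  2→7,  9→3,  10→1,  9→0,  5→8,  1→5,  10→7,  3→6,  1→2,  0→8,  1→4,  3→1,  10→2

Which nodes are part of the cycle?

DFS with gray/black marking from 1:
1 gray
  4 gray
  4 black
  2 gray
    7 gray
    7 black
  2 black
  5 gray
    5→2: 2 black — skip
    8 gray
      8→2: 2 black — skip
      10 gray
        10→1: 1 is gray → back edge
Back edge closes the cycle 1 → 5 → 8 → 10 → 1; its vertices are {1, 5, 8, 10}.

1, 5, 8, 10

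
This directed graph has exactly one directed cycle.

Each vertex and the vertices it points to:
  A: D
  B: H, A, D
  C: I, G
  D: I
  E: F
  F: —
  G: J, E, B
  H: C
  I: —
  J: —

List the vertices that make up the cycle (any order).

B, C, G, H

DFS with gray/black marking from G:
G gray
  J gray
  J black
  E gray
    F gray
    F black
  E black
  B gray
    H gray
      C gray
        I gray
        I black
        C→G: G is gray → back edge
Back edge closes the cycle G → B → H → C → G; its vertices are {B, C, G, H}.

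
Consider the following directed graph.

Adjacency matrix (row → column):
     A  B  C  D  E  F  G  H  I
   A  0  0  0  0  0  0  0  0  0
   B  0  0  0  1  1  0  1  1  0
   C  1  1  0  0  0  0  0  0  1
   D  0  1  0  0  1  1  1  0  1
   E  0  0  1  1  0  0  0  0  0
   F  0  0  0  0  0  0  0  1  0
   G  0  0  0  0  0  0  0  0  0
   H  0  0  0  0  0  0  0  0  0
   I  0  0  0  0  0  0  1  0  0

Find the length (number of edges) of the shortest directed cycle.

2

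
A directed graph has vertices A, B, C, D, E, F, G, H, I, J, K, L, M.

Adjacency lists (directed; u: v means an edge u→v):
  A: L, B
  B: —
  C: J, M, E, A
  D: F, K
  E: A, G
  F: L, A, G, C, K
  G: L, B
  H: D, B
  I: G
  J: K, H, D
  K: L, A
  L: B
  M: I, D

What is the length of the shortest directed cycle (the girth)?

4

For each vertex v, BFS finds the shortest path from v back to v.
The shortest such closed walk is C → M → D → F → C, length 4.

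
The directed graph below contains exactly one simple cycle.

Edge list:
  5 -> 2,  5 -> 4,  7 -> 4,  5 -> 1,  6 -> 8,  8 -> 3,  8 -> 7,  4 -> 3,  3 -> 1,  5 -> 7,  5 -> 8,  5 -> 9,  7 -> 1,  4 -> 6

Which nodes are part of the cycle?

DFS with gray/black marking from 4:
4 gray
  6 gray
    8 gray
      3 gray
        1 gray
        1 black
      3 black
      7 gray
        7→4: 4 is gray → back edge
Back edge closes the cycle 4 → 6 → 8 → 7 → 4; its vertices are {4, 6, 7, 8}.

4, 6, 7, 8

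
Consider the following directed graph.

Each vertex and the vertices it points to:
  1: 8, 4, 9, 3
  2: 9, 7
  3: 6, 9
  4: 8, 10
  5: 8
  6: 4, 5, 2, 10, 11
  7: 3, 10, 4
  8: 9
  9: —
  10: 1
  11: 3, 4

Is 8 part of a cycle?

8 lies on a cycle iff there is a path from 8 back to itself.
Exploring from 8, it never reaches itself; equivalently, its strongly connected component is a singleton.

No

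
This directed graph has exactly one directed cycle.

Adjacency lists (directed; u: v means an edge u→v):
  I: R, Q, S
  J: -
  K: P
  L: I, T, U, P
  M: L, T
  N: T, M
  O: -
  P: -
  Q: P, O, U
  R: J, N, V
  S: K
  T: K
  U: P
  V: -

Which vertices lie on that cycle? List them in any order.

DFS with gray/black marking from I:
I gray
  R gray
    J gray
    J black
    N gray
      T gray
        K gray
          P gray
          P black
        K black
      T black
      M gray
        L gray
          L→I: I is gray → back edge
Back edge closes the cycle I → R → N → M → L → I; its vertices are {I, L, M, N, R}.

I, L, M, N, R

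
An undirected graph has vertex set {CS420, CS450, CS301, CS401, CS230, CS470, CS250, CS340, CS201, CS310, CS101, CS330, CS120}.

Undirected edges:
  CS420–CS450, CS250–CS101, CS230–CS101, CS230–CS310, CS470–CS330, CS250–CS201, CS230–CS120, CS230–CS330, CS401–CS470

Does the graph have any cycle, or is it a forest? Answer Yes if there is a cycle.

DFS, tracking each vertex's parent; an edge to a visited non-parent vertex closes a cycle.
Start from CS201:
visit CS201 (parent –)
  visit CS250 (parent CS201)
    visit CS101 (parent CS250)
      CS101–CS250: parent, skip
      visit CS230 (parent CS101)
        visit CS310 (parent CS230)
          CS310–CS230: parent, skip
        CS230–CS101: parent, skip
        visit CS330 (parent CS230)
          visit CS470 (parent CS330)
            CS470–CS330: parent, skip
            visit CS401 (parent CS470)
              CS401–CS470: parent, skip
          CS330–CS230: parent, skip
        visit CS120 (parent CS230)
          CS120–CS230: parent, skip
    CS250–CS201: parent, skip
visit CS420 (parent –)
  visit CS450 (parent CS420)
    CS450–CS420: parent, skip
visit CS301 (parent –)
visit CS340 (parent –)
No non-parent visited neighbor found — the graph is a forest.

No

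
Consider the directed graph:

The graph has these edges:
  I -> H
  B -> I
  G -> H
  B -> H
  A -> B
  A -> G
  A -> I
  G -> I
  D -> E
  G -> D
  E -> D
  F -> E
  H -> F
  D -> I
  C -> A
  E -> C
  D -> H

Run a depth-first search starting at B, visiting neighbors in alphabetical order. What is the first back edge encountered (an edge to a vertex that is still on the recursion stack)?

A->B

DFS from B (visiting neighbors in alphabetical order); mark gray on enter, black on exit:
B gray
  H gray
    F gray
      E gray
        C gray
          A gray
            A→B: B is gray → back edge
First back edge: A → B.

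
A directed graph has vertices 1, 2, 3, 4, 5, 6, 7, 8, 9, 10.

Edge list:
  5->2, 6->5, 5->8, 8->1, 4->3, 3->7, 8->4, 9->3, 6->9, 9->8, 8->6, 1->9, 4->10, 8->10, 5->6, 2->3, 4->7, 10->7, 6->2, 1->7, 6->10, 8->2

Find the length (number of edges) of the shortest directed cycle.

For each vertex v, BFS finds the shortest path from v back to v.
The shortest such closed walk is 5 → 6 → 5, length 2.

2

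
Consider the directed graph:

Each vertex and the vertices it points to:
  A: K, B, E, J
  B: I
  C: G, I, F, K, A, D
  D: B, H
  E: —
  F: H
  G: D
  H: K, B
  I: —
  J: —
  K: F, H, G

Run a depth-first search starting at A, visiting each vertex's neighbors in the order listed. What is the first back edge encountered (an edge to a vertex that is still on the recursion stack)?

DFS from A (visiting each vertex's neighbors in the order listed); mark gray on enter, black on exit:
A gray
  K gray
    F gray
      H gray
        H→K: K is gray → back edge
First back edge: H → K.

H→K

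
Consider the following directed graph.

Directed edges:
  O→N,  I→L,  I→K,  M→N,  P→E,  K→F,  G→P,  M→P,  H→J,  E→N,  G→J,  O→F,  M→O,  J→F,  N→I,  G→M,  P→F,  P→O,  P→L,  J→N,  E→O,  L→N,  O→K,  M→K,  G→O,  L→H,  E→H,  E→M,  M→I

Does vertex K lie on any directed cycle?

No

K lies on a cycle iff there is a path from K back to itself.
Exploring from K, it never reaches itself; equivalently, its strongly connected component is a singleton.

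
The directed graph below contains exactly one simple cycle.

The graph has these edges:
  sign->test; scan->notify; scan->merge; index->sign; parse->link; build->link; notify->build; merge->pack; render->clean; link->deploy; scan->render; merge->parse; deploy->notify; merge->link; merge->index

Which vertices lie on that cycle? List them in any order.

link, build, deploy, notify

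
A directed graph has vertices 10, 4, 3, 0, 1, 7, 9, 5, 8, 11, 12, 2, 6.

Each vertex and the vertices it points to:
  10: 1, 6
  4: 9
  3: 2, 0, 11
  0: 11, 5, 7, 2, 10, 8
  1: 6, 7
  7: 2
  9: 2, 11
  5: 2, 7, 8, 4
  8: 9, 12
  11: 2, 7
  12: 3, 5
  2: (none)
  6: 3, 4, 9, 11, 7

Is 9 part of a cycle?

No

9 lies on a cycle iff there is a path from 9 back to itself.
Exploring from 9, it never reaches itself; equivalently, its strongly connected component is a singleton.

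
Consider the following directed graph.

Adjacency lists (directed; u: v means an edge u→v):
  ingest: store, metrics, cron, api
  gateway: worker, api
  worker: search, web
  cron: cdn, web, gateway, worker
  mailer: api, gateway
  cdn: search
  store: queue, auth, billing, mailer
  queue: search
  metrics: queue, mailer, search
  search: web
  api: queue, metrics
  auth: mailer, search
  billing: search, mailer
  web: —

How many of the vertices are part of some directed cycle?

A vertex is on a directed cycle iff it belongs to a strongly connected component of size ≥ 2 (or has a self-loop).
The vertices on cycles are {api, mailer, gateway, metrics} — 4 in total.

4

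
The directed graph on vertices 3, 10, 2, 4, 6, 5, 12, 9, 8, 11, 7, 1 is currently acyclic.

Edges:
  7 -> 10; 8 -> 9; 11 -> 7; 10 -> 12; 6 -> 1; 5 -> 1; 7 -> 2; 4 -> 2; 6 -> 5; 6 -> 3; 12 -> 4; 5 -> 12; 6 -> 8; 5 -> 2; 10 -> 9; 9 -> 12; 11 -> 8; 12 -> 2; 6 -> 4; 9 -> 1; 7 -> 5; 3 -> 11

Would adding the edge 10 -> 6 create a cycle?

Adding 10→6 creates a cycle iff 6 can already reach 10.
Path from 6: 6 → 3 → 11 → 7 → 10.
So 6 → … → 10 → 6 is a cycle.

Yes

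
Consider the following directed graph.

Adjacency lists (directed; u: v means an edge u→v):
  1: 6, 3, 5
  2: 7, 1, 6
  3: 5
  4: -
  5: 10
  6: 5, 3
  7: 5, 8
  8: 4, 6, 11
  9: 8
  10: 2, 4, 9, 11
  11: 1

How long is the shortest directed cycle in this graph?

For each vertex v, BFS finds the shortest path from v back to v.
The shortest such closed walk is 10 → 11 → 1 → 5 → 10, length 4.

4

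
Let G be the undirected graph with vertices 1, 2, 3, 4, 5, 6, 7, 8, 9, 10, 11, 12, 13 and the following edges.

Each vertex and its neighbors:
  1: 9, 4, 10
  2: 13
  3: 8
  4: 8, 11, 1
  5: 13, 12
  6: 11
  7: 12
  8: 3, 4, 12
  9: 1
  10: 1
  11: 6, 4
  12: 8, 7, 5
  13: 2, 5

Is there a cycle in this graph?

No

DFS, tracking each vertex's parent; an edge to a visited non-parent vertex closes a cycle.
Start from 10:
visit 10 (parent –)
  visit 1 (parent 10)
    visit 9 (parent 1)
      9–1: parent, skip
    visit 4 (parent 1)
      visit 8 (parent 4)
        visit 3 (parent 8)
          3–8: parent, skip
        8–4: parent, skip
        visit 12 (parent 8)
          12–8: parent, skip
          visit 7 (parent 12)
            7–12: parent, skip
          visit 5 (parent 12)
            visit 13 (parent 5)
              visit 2 (parent 13)
                2–13: parent, skip
              13–5: parent, skip
            5–12: parent, skip
      visit 11 (parent 4)
        visit 6 (parent 11)
          6–11: parent, skip
        11–4: parent, skip
      4–1: parent, skip
    1–10: parent, skip
No non-parent visited neighbor found — the graph is a forest.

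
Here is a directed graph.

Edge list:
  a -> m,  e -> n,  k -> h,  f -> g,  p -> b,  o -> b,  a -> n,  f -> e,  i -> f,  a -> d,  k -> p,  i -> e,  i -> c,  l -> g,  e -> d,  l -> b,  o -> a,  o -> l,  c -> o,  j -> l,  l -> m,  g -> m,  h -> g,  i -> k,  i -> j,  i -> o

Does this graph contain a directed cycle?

No

DFS with white/gray/black marking, starting from o:
o gray
  b gray
  b black
  a gray
    n gray
    n black
    m gray
    m black
    d gray
    d black
  a black
  l gray
    g gray
      g→m: m black — skip
    g black
    l→b: b black — skip
    l→m: m black — skip
  l black
o black
c gray
  c→o: o black — skip
c black
e gray
  e→n: n black — skip
  e→d: d black — skip
e black
f gray
  f→g: g black — skip
  f→e: e black — skip
f black
h gray
  h→g: g black — skip
h black
i gray
  i→e: e black — skip
  k gray
    k→h: h black — skip
    p gray
      p→b: b black — skip
    p black
  k black
  i→f: f black — skip
  i→o: o black — skip
  j gray
    j→l: l black — skip
  j black
  i→c: c black — skip
i black
Every edge goes to a white or black vertex — no back edge, so the graph is acyclic.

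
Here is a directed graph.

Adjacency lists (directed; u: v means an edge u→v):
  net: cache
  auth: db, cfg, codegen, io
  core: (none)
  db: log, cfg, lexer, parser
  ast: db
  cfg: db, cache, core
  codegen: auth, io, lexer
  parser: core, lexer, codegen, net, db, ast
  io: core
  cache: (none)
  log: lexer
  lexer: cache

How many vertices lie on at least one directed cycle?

A vertex is on a directed cycle iff it belongs to a strongly connected component of size ≥ 2 (or has a self-loop).
The vertices on cycles are {db, ast, cfg, auth, parser, codegen} — 6 in total.

6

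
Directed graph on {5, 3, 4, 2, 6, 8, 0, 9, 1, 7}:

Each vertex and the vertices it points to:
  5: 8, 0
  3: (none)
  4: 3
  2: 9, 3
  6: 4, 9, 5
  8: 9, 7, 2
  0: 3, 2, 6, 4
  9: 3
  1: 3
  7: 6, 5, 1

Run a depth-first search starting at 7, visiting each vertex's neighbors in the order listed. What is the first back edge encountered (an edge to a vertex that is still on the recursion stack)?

DFS from 7 (visiting each vertex's neighbors in the order listed); mark gray on enter, black on exit:
7 gray
  6 gray
    4 gray
      3 gray
      3 black
    4 black
    9 gray
      9→3: 3 black — skip
    9 black
    5 gray
      8 gray
        8→9: 9 black — skip
        8→7: 7 is gray → back edge
First back edge: 8 → 7.

8->7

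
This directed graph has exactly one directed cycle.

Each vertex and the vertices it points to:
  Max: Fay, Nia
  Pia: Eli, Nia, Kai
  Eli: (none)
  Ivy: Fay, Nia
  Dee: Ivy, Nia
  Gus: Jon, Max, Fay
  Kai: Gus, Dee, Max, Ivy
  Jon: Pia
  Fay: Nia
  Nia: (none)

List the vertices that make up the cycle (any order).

DFS with gray/black marking from Pia:
Pia gray
  Eli gray
  Eli black
  Nia gray
  Nia black
  Kai gray
    Gus gray
      Jon gray
        Jon→Pia: Pia is gray → back edge
Back edge closes the cycle Pia → Kai → Gus → Jon → Pia; its vertices are {Gus, Jon, Kai, Pia}.

Gus, Jon, Kai, Pia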